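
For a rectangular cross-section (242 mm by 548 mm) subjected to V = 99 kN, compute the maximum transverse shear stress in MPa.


A = b * h = 242 * 548 = 132616 mm^2
V = 99 kN = 99000.0 N
tau_max = 1.5 * V / A = 1.5 * 99000.0 / 132616
= 1.1198 MPa

1.1198 MPa


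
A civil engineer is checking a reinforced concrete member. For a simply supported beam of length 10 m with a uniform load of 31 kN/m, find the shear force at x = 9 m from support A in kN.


R_A = w * L / 2 = 31 * 10 / 2 = 155.0 kN
V(x) = R_A - w * x = 155.0 - 31 * 9
= -124.0 kN

-124.0 kN


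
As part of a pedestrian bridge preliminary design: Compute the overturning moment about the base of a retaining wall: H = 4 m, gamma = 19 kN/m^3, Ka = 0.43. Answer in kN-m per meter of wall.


Pa = 0.5 * Ka * gamma * H^2
= 0.5 * 0.43 * 19 * 4^2
= 65.36 kN/m
Arm = H / 3 = 4 / 3 = 1.3333 m
Mo = Pa * arm = Pa * H / 3 = 65.36 * 4 / 3 = 87.1467 kN-m/m

87.1467 kN-m/m


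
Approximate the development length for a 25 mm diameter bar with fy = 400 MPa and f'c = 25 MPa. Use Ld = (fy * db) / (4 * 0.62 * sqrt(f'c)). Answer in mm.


Ld = (fy * db) / (4 * 0.62 * sqrt(f'c))
= (400 * 25) / (4 * 0.62 * sqrt(25))
= 10000 / 12.4
= 806.45 mm

806.45 mm


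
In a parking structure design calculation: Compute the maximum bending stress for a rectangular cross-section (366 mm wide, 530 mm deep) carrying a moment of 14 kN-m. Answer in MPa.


I = b * h^3 / 12 = 366 * 530^3 / 12 = 4540748500.0 mm^4
y = h / 2 = 530 / 2 = 265.0 mm
M = 14 kN-m = 14000000.0 N-mm
sigma = M * y / I = 14000000.0 * 265.0 / 4540748500.0
= 0.82 MPa

0.82 MPa


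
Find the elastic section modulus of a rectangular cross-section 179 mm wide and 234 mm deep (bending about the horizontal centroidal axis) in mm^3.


S = b * h^2 / 6
= 179 * 234^2 / 6
= 179 * 54756 / 6
= 1633554.0 mm^3

1633554.0 mm^3


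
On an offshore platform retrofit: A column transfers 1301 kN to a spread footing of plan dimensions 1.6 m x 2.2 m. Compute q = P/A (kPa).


A = 1.6 * 2.2 = 3.52 m^2
q = P / A = 1301 / 3.52
= 369.6023 kPa

369.6023 kPa


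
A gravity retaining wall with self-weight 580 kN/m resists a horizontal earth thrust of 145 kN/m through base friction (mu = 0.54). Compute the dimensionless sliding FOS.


Resisting force = mu * W = 0.54 * 580 = 313.2 kN/m
FOS = Resisting / Driving = 313.2 / 145
= 2.16 (dimensionless)

2.16 (dimensionless)


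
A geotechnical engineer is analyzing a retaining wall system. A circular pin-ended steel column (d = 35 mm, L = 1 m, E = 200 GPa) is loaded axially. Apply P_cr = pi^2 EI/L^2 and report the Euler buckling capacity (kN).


I = pi * d^4 / 64 = 73661.76 mm^4
L = 1000.0 mm
P_cr = pi^2 * E * I / L^2
= 9.8696 * 200000.0 * 73661.76 / 1000.0^2
= 145402.48 N = 145.4025 kN

145.4025 kN


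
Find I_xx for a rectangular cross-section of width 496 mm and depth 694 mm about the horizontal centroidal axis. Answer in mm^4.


I = b * h^3 / 12
= 496 * 694^3 / 12
= 496 * 334255384 / 12
= 13815889205.33 mm^4

13815889205.33 mm^4


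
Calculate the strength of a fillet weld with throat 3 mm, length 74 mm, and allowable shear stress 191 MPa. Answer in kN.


Strength = throat * length * allowable stress
= 3 * 74 * 191 N
= 42402 N
= 42.4 kN

42.4 kN


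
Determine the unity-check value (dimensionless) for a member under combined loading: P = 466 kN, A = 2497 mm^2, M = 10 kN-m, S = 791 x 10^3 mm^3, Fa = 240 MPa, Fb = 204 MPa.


f_a = P / A = 466000.0 / 2497 = 186.6239 MPa
f_b = M / S = 10000000.0 / 791000.0 = 12.6422 MPa
Ratio = f_a / Fa + f_b / Fb
= 186.6239 / 240 + 12.6422 / 204
= 0.8396 (dimensionless)

0.8396 (dimensionless)


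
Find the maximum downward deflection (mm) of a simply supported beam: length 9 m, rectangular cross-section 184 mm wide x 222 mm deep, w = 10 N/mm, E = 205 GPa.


I = 184 * 222^3 / 12 = 167762736.0 mm^4
L = 9000.0 mm, w = 10 N/mm, E = 205000.0 MPa
delta = 5 * w * L^4 / (384 * E * I)
= 5 * 10 * 9000.0^4 / (384 * 205000.0 * 167762736.0)
= 24.8404 mm

24.8404 mm


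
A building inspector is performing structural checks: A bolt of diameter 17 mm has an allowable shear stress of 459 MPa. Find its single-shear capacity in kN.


A = pi * d^2 / 4 = pi * 17^2 / 4 = 226.9801 mm^2
V = f_v * A / 1000 = 459 * 226.9801 / 1000
= 104.1839 kN

104.1839 kN


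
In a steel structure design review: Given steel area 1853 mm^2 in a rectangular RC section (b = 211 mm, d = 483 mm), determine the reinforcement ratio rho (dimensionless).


rho = As / (b * d)
= 1853 / (211 * 483)
= 1853 / 101913
= 0.018182 (dimensionless)

0.018182 (dimensionless)


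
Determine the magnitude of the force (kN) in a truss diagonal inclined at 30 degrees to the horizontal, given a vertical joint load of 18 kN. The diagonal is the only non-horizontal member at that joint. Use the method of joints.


At the joint, only the diagonal has a vertical component, so vertical equilibrium gives:
F * sin(30) = 18
F = 18 / sin(30)
= 18 / 0.5
= 36.0 kN

36.0 kN


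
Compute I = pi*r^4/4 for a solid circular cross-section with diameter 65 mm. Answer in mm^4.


r = d / 2 = 65 / 2 = 32.5 mm
I = pi * r^4 / 4 = pi * 32.5^4 / 4
= 876240.51 mm^4

876240.51 mm^4


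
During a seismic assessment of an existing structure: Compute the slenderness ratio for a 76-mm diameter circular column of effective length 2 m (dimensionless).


Radius of gyration r = d / 4 = 76 / 4 = 19.0 mm
L_eff = 2000.0 mm
Slenderness ratio = L / r = 2000.0 / 19.0 = 105.26 (dimensionless)

105.26 (dimensionless)


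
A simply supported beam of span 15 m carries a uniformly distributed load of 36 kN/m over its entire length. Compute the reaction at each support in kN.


Total load = w * L = 36 * 15 = 540 kN
By symmetry, each reaction R = total / 2 = 540 / 2 = 270.0 kN

270.0 kN


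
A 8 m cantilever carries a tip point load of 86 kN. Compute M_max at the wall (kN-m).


For a cantilever with a point load at the free end:
M_max = P * L = 86 * 8 = 688 kN-m

688 kN-m


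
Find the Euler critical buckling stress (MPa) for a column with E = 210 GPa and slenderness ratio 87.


sigma_cr = pi^2 * E / lambda^2
= 9.8696 * 210000.0 / 87^2
= 9.8696 * 210000.0 / 7569
= 273.8297 MPa

273.8297 MPa


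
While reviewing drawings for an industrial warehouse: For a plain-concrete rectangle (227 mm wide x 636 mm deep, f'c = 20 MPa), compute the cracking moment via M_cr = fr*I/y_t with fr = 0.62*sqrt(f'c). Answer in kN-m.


fr = 0.62 * sqrt(20) = 0.62 * 4.4721 = 2.7727 MPa
I = 227 * 636^3 / 12 = 4866491376.0 mm^4
y_t = 318.0 mm
M_cr = fr * I / y_t = 2.7727 * 4866491376.0 / 318.0 N-mm
= 42.4322 kN-m

42.4322 kN-m


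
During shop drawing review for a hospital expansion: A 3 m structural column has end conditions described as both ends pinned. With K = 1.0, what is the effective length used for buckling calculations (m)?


L_eff = K * L
= 1.0 * 3
= 3.0 m

3.0 m


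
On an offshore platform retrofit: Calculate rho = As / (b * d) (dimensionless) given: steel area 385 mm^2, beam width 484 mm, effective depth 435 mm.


rho = As / (b * d)
= 385 / (484 * 435)
= 385 / 210540
= 0.001829 (dimensionless)

0.001829 (dimensionless)


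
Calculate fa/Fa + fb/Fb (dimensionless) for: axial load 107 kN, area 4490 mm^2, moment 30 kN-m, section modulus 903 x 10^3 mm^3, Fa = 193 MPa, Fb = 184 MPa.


f_a = P / A = 107000.0 / 4490 = 23.8307 MPa
f_b = M / S = 30000000.0 / 903000.0 = 33.2226 MPa
Ratio = f_a / Fa + f_b / Fb
= 23.8307 / 193 + 33.2226 / 184
= 0.304 (dimensionless)

0.304 (dimensionless)


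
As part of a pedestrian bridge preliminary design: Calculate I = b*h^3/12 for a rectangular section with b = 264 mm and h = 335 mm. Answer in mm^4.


I = b * h^3 / 12
= 264 * 335^3 / 12
= 264 * 37595375 / 12
= 827098250.0 mm^4

827098250.0 mm^4


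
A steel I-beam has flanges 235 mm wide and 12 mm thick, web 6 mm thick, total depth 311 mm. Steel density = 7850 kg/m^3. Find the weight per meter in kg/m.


A_flanges = 2 * 235 * 12 = 5640 mm^2
A_web = (311 - 2 * 12) * 6 = 1722 mm^2
A_total = 5640 + 1722 = 7362 mm^2 = 0.007362 m^2
Weight = rho * A = 7850 * 0.007362 = 57.7917 kg/m

57.7917 kg/m


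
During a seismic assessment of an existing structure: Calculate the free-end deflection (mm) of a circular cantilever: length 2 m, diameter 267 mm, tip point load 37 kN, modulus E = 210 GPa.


I = pi * d^4 / 64 = pi * 267^4 / 64 = 249468056.8 mm^4
L = 2000.0 mm, P = 37000.0 N, E = 210000.0 MPa
delta = P * L^3 / (3 * E * I)
= 37000.0 * 2000.0^3 / (3 * 210000.0 * 249468056.8)
= 1.8834 mm

1.8834 mm


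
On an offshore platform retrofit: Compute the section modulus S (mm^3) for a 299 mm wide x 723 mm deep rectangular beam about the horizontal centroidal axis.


S = b * h^2 / 6
= 299 * 723^2 / 6
= 299 * 522729 / 6
= 26049328.5 mm^3

26049328.5 mm^3


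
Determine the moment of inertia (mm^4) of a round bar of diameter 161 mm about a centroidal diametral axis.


r = d / 2 = 161 / 2 = 80.5 mm
I = pi * r^4 / 4 = pi * 80.5^4 / 4
= 32981727.78 mm^4

32981727.78 mm^4


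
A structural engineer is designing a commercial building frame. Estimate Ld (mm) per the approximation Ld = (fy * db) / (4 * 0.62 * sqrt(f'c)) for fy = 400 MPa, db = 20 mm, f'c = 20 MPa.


Ld = (fy * db) / (4 * 0.62 * sqrt(f'c))
= (400 * 20) / (4 * 0.62 * sqrt(20))
= 8000 / 11.0909
= 721.31 mm

721.31 mm


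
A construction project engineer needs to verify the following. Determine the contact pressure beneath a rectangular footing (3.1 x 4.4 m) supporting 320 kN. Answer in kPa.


A = 3.1 * 4.4 = 13.64 m^2
q = P / A = 320 / 13.64
= 23.4604 kPa

23.4604 kPa


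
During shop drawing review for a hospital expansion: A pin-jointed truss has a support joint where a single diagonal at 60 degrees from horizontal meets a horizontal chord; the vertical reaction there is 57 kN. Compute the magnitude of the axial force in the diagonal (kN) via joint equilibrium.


At the joint, only the diagonal has a vertical component, so vertical equilibrium gives:
F * sin(60) = 57
F = 57 / sin(60)
= 57 / 0.866025
= 65.82 kN

65.82 kN


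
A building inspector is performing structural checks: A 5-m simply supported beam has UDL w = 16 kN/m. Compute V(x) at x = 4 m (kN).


R_A = w * L / 2 = 16 * 5 / 2 = 40.0 kN
V(x) = R_A - w * x = 40.0 - 16 * 4
= -24.0 kN

-24.0 kN


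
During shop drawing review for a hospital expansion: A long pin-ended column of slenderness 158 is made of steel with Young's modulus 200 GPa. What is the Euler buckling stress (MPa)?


sigma_cr = pi^2 * E / lambda^2
= 9.8696 * 200000.0 / 158^2
= 9.8696 * 200000.0 / 24964
= 79.0707 MPa

79.0707 MPa


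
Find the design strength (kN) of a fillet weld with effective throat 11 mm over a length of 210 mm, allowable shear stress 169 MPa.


Strength = throat * length * allowable stress
= 11 * 210 * 169 N
= 390390 N
= 390.39 kN

390.39 kN


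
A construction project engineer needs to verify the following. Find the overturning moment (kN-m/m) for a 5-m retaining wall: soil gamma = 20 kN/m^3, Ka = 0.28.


Pa = 0.5 * Ka * gamma * H^2
= 0.5 * 0.28 * 20 * 5^2
= 70.0 kN/m
Arm = H / 3 = 5 / 3 = 1.6667 m
Mo = Pa * arm = Pa * H / 3 = 70.0 * 5 / 3 = 116.6667 kN-m/m

116.6667 kN-m/m


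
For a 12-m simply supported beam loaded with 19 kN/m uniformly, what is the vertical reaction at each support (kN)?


Total load = w * L = 19 * 12 = 228 kN
By symmetry, each reaction R = total / 2 = 228 / 2 = 114.0 kN

114.0 kN


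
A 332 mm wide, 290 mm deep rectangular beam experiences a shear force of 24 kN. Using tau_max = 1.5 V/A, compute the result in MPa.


A = b * h = 332 * 290 = 96280 mm^2
V = 24 kN = 24000.0 N
tau_max = 1.5 * V / A = 1.5 * 24000.0 / 96280
= 0.3739 MPa

0.3739 MPa


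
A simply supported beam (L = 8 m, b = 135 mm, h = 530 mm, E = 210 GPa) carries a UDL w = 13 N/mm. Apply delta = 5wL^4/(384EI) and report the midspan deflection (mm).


I = 135 * 530^3 / 12 = 1674866250.0 mm^4
L = 8000.0 mm, w = 13 N/mm, E = 210000.0 MPa
delta = 5 * w * L^4 / (384 * E * I)
= 5 * 13 * 8000.0^4 / (384 * 210000.0 * 1674866250.0)
= 1.9713 mm

1.9713 mm


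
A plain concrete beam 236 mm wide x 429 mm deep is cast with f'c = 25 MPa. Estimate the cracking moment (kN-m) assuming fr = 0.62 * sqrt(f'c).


fr = 0.62 * sqrt(25) = 0.62 * 5.0 = 3.1 MPa
I = 236 * 429^3 / 12 = 1552753917.0 mm^4
y_t = 214.5 mm
M_cr = fr * I / y_t = 3.1 * 1552753917.0 / 214.5 N-mm
= 22.4407 kN-m

22.4407 kN-m


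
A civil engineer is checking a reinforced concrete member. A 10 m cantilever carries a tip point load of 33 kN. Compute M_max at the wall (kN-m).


For a cantilever with a point load at the free end:
M_max = P * L = 33 * 10 = 330 kN-m

330 kN-m


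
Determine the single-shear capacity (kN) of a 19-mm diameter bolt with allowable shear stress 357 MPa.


A = pi * d^2 / 4 = pi * 19^2 / 4 = 283.5287 mm^2
V = f_v * A / 1000 = 357 * 283.5287 / 1000
= 101.2198 kN

101.2198 kN


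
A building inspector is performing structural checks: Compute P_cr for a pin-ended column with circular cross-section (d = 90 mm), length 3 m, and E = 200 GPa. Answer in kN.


I = pi * d^4 / 64 = 3220623.34 mm^4
L = 3000.0 mm
P_cr = pi^2 * E * I / L^2
= 9.8696 * 200000.0 * 3220623.34 / 3000.0^2
= 706361.74 N = 706.3617 kN

706.3617 kN


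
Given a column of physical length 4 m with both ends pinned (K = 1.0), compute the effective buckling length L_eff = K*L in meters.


L_eff = K * L
= 1.0 * 4
= 4.0 m

4.0 m


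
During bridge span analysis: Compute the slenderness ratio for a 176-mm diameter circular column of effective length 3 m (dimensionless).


Radius of gyration r = d / 4 = 176 / 4 = 44.0 mm
L_eff = 3000.0 mm
Slenderness ratio = L / r = 3000.0 / 44.0 = 68.18 (dimensionless)

68.18 (dimensionless)


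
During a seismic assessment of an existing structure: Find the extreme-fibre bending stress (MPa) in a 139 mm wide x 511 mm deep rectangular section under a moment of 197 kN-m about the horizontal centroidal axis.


I = b * h^3 / 12 = 139 * 511^3 / 12 = 1545596959.08 mm^4
y = h / 2 = 511 / 2 = 255.5 mm
M = 197 kN-m = 197000000.0 N-mm
sigma = M * y / I = 197000000.0 * 255.5 / 1545596959.08
= 32.57 MPa

32.57 MPa


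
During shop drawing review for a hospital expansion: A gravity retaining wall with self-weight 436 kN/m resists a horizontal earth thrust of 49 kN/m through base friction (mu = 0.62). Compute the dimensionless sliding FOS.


Resisting force = mu * W = 0.62 * 436 = 270.32 kN/m
FOS = Resisting / Driving = 270.32 / 49
= 5.5167 (dimensionless)

5.5167 (dimensionless)


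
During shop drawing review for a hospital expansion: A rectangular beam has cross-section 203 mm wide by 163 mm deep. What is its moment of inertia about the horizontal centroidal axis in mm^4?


I = b * h^3 / 12
= 203 * 163^3 / 12
= 203 * 4330747 / 12
= 73261803.42 mm^4

73261803.42 mm^4


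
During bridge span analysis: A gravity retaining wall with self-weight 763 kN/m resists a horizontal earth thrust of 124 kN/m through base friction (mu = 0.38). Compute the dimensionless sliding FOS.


Resisting force = mu * W = 0.38 * 763 = 289.94 kN/m
FOS = Resisting / Driving = 289.94 / 124
= 2.3382 (dimensionless)

2.3382 (dimensionless)


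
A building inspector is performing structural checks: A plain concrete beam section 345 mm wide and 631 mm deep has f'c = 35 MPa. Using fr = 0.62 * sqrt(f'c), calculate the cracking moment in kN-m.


fr = 0.62 * sqrt(35) = 0.62 * 5.9161 = 3.668 MPa
I = 345 * 631^3 / 12 = 7223138241.25 mm^4
y_t = 315.5 mm
M_cr = fr * I / y_t = 3.668 * 7223138241.25 / 315.5 N-mm
= 83.9754 kN-m

83.9754 kN-m


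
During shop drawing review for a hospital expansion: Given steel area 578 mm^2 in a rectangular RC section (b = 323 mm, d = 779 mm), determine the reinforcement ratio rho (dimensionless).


rho = As / (b * d)
= 578 / (323 * 779)
= 578 / 251617
= 0.002297 (dimensionless)

0.002297 (dimensionless)


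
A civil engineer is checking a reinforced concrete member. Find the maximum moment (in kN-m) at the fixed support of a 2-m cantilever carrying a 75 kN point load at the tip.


For a cantilever with a point load at the free end:
M_max = P * L = 75 * 2 = 150 kN-m

150 kN-m


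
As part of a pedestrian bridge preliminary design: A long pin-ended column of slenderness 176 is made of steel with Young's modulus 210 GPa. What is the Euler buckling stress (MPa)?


sigma_cr = pi^2 * E / lambda^2
= 9.8696 * 210000.0 / 176^2
= 9.8696 * 210000.0 / 30976
= 66.9104 MPa

66.9104 MPa


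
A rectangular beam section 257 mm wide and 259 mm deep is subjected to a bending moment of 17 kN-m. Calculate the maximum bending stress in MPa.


I = b * h^3 / 12 = 257 * 259^3 / 12 = 372092716.92 mm^4
y = h / 2 = 259 / 2 = 129.5 mm
M = 17 kN-m = 17000000.0 N-mm
sigma = M * y / I = 17000000.0 * 129.5 / 372092716.92
= 5.92 MPa

5.92 MPa


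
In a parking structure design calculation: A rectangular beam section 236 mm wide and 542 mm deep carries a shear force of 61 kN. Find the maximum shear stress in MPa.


A = b * h = 236 * 542 = 127912 mm^2
V = 61 kN = 61000.0 N
tau_max = 1.5 * V / A = 1.5 * 61000.0 / 127912
= 0.7153 MPa

0.7153 MPa


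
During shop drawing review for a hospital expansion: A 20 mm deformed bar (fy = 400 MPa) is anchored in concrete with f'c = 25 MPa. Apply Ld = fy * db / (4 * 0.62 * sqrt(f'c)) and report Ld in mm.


Ld = (fy * db) / (4 * 0.62 * sqrt(f'c))
= (400 * 20) / (4 * 0.62 * sqrt(25))
= 8000 / 12.4
= 645.16 mm

645.16 mm


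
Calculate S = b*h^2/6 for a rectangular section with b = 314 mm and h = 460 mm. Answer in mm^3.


S = b * h^2 / 6
= 314 * 460^2 / 6
= 314 * 211600 / 6
= 11073733.33 mm^3

11073733.33 mm^3


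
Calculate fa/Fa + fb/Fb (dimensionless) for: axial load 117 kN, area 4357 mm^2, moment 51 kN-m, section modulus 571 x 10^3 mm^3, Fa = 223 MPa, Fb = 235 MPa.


f_a = P / A = 117000.0 / 4357 = 26.8533 MPa
f_b = M / S = 51000000.0 / 571000.0 = 89.317 MPa
Ratio = f_a / Fa + f_b / Fb
= 26.8533 / 223 + 89.317 / 235
= 0.5005 (dimensionless)

0.5005 (dimensionless)


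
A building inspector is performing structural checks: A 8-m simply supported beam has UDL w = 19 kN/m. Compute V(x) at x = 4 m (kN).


R_A = w * L / 2 = 19 * 8 / 2 = 76.0 kN
V(x) = R_A - w * x = 76.0 - 19 * 4
= 0.0 kN

0.0 kN


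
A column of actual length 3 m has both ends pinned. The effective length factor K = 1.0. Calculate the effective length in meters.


L_eff = K * L
= 1.0 * 3
= 3.0 m

3.0 m


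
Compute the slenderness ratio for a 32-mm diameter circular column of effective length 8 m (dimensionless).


Radius of gyration r = d / 4 = 32 / 4 = 8.0 mm
L_eff = 8000.0 mm
Slenderness ratio = L / r = 8000.0 / 8.0 = 1000.0 (dimensionless)

1000.0 (dimensionless)


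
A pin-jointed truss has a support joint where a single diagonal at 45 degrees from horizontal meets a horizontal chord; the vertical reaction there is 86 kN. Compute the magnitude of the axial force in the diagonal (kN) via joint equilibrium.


At the joint, only the diagonal has a vertical component, so vertical equilibrium gives:
F * sin(45) = 86
F = 86 / sin(45)
= 86 / 0.707107
= 121.62 kN

121.62 kN


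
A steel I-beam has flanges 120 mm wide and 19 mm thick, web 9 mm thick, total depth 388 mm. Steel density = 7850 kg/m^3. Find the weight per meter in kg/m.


A_flanges = 2 * 120 * 19 = 4560 mm^2
A_web = (388 - 2 * 19) * 9 = 3150 mm^2
A_total = 4560 + 3150 = 7710 mm^2 = 0.007710 m^2
Weight = rho * A = 7850 * 0.007710 = 60.5235 kg/m

60.5235 kg/m


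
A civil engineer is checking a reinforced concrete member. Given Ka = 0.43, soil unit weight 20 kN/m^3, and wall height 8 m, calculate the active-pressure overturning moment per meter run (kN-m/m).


Pa = 0.5 * Ka * gamma * H^2
= 0.5 * 0.43 * 20 * 8^2
= 275.2 kN/m
Arm = H / 3 = 8 / 3 = 2.6667 m
Mo = Pa * arm = Pa * H / 3 = 275.2 * 8 / 3 = 733.8667 kN-m/m

733.8667 kN-m/m


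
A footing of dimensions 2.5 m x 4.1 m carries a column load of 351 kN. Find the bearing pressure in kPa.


A = 2.5 * 4.1 = 10.25 m^2
q = P / A = 351 / 10.25
= 34.2439 kPa

34.2439 kPa


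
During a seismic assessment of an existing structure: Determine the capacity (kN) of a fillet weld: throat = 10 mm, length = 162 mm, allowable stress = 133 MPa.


Strength = throat * length * allowable stress
= 10 * 162 * 133 N
= 215460 N
= 215.46 kN

215.46 kN


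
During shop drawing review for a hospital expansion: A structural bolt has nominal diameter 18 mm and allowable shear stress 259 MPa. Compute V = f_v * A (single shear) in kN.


A = pi * d^2 / 4 = pi * 18^2 / 4 = 254.469 mm^2
V = f_v * A / 1000 = 259 * 254.469 / 1000
= 65.9075 kN

65.9075 kN


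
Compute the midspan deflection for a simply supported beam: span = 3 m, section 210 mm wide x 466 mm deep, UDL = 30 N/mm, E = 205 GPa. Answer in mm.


I = 210 * 466^3 / 12 = 1770907180.0 mm^4
L = 3000.0 mm, w = 30 N/mm, E = 205000.0 MPa
delta = 5 * w * L^4 / (384 * E * I)
= 5 * 30 * 3000.0^4 / (384 * 205000.0 * 1770907180.0)
= 0.0872 mm

0.0872 mm


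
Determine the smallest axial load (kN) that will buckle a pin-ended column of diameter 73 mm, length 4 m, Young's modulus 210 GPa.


I = pi * d^4 / 64 = 1393995.4 mm^4
L = 4000.0 mm
P_cr = pi^2 * E * I / L^2
= 9.8696 * 210000.0 * 1393995.4 / 4000.0^2
= 180576.15 N = 180.5762 kN

180.5762 kN


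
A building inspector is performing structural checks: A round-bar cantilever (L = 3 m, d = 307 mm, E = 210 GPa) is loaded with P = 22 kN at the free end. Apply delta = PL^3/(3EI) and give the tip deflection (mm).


I = pi * d^4 / 64 = pi * 307^4 / 64 = 436037057.88 mm^4
L = 3000.0 mm, P = 22000.0 N, E = 210000.0 MPa
delta = P * L^3 / (3 * E * I)
= 22000.0 * 3000.0^3 / (3 * 210000.0 * 436037057.88)
= 2.1623 mm

2.1623 mm


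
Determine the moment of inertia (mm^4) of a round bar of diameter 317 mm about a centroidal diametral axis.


r = d / 2 = 317 / 2 = 158.5 mm
I = pi * r^4 / 4 = pi * 158.5^4 / 4
= 495686336.22 mm^4

495686336.22 mm^4


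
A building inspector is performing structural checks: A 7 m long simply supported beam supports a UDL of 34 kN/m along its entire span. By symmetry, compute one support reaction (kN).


Total load = w * L = 34 * 7 = 238 kN
By symmetry, each reaction R = total / 2 = 238 / 2 = 119.0 kN

119.0 kN


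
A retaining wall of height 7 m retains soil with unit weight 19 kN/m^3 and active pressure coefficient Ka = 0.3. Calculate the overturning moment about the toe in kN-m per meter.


Pa = 0.5 * Ka * gamma * H^2
= 0.5 * 0.3 * 19 * 7^2
= 139.65 kN/m
Arm = H / 3 = 7 / 3 = 2.3333 m
Mo = Pa * arm = Pa * H / 3 = 139.65 * 7 / 3 = 325.85 kN-m/m

325.85 kN-m/m


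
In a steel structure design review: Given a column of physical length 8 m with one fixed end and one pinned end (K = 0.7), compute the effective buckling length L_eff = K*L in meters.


L_eff = K * L
= 0.7 * 8
= 5.6 m

5.6 m


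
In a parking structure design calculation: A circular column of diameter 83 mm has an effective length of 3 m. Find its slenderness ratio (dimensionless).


Radius of gyration r = d / 4 = 83 / 4 = 20.75 mm
L_eff = 3000.0 mm
Slenderness ratio = L / r = 3000.0 / 20.75 = 144.58 (dimensionless)

144.58 (dimensionless)


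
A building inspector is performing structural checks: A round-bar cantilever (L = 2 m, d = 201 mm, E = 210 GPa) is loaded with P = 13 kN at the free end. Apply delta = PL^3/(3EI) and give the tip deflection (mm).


I = pi * d^4 / 64 = pi * 201^4 / 64 = 80122432.96 mm^4
L = 2000.0 mm, P = 13000.0 N, E = 210000.0 MPa
delta = P * L^3 / (3 * E * I)
= 13000.0 * 2000.0^3 / (3 * 210000.0 * 80122432.96)
= 2.0603 mm

2.0603 mm


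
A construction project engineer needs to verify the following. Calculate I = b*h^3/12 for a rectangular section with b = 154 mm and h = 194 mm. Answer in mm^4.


I = b * h^3 / 12
= 154 * 194^3 / 12
= 154 * 7301384 / 12
= 93701094.67 mm^4

93701094.67 mm^4


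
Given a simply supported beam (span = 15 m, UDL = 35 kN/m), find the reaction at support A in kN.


Total load = w * L = 35 * 15 = 525 kN
By symmetry, each reaction R = total / 2 = 525 / 2 = 262.5 kN

262.5 kN


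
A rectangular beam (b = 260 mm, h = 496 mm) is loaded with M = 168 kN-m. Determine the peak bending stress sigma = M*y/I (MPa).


I = b * h^3 / 12 = 260 * 496^3 / 12 = 2643851946.67 mm^4
y = h / 2 = 496 / 2 = 248.0 mm
M = 168 kN-m = 168000000.0 N-mm
sigma = M * y / I = 168000000.0 * 248.0 / 2643851946.67
= 15.76 MPa

15.76 MPa


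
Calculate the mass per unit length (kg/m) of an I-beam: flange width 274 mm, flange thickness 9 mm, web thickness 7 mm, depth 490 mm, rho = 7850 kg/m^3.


A_flanges = 2 * 274 * 9 = 4932 mm^2
A_web = (490 - 2 * 9) * 7 = 3304 mm^2
A_total = 4932 + 3304 = 8236 mm^2 = 0.008236 m^2
Weight = rho * A = 7850 * 0.008236 = 64.6526 kg/m

64.6526 kg/m


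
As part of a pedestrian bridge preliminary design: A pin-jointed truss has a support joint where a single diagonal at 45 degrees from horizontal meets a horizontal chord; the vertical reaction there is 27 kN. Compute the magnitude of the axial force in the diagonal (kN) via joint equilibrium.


At the joint, only the diagonal has a vertical component, so vertical equilibrium gives:
F * sin(45) = 27
F = 27 / sin(45)
= 27 / 0.707107
= 38.18 kN

38.18 kN


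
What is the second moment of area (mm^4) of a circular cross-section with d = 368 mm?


r = d / 2 = 368 / 2 = 184.0 mm
I = pi * r^4 / 4 = pi * 184.0^4 / 4
= 900245944.09 mm^4

900245944.09 mm^4


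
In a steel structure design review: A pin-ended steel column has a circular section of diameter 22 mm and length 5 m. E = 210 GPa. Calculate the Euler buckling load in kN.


I = pi * d^4 / 64 = 11499.01 mm^4
L = 5000.0 mm
P_cr = pi^2 * E * I / L^2
= 9.8696 * 210000.0 * 11499.01 / 5000.0^2
= 953.32 N = 0.9533 kN

0.9533 kN


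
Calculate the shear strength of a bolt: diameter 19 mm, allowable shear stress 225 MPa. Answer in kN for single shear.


A = pi * d^2 / 4 = pi * 19^2 / 4 = 283.5287 mm^2
V = f_v * A / 1000 = 225 * 283.5287 / 1000
= 63.794 kN

63.794 kN


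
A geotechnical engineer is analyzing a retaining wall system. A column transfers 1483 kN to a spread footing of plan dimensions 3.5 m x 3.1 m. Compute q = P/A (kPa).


A = 3.5 * 3.1 = 10.85 m^2
q = P / A = 1483 / 10.85
= 136.682 kPa

136.682 kPa


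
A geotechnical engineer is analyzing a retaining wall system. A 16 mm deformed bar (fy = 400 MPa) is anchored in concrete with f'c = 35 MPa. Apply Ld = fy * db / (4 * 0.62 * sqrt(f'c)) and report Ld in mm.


Ld = (fy * db) / (4 * 0.62 * sqrt(f'c))
= (400 * 16) / (4 * 0.62 * sqrt(35))
= 6400 / 14.6719
= 436.21 mm

436.21 mm


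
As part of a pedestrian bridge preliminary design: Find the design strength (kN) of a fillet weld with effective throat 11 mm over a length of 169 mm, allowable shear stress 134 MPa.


Strength = throat * length * allowable stress
= 11 * 169 * 134 N
= 249106 N
= 249.11 kN

249.11 kN


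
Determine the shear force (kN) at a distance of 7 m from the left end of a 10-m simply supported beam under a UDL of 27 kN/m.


R_A = w * L / 2 = 27 * 10 / 2 = 135.0 kN
V(x) = R_A - w * x = 135.0 - 27 * 7
= -54.0 kN

-54.0 kN


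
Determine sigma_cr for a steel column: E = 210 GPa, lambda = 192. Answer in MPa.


sigma_cr = pi^2 * E / lambda^2
= 9.8696 * 210000.0 / 192^2
= 9.8696 * 210000.0 / 36864
= 56.2233 MPa

56.2233 MPa


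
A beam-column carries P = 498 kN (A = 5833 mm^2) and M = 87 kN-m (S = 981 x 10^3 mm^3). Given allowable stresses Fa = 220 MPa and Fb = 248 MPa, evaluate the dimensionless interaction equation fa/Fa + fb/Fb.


f_a = P / A = 498000.0 / 5833 = 85.3763 MPa
f_b = M / S = 87000000.0 / 981000.0 = 88.685 MPa
Ratio = f_a / Fa + f_b / Fb
= 85.3763 / 220 + 88.685 / 248
= 0.7457 (dimensionless)

0.7457 (dimensionless)


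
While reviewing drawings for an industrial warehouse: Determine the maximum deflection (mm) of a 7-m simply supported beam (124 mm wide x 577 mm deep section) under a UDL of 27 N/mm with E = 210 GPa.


I = 124 * 577^3 / 12 = 1985033674.33 mm^4
L = 7000.0 mm, w = 27 N/mm, E = 210000.0 MPa
delta = 5 * w * L^4 / (384 * E * I)
= 5 * 27 * 7000.0^4 / (384 * 210000.0 * 1985033674.33)
= 2.0249 mm

2.0249 mm


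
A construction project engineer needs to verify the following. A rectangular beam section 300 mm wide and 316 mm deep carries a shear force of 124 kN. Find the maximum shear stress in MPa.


A = b * h = 300 * 316 = 94800 mm^2
V = 124 kN = 124000.0 N
tau_max = 1.5 * V / A = 1.5 * 124000.0 / 94800
= 1.962 MPa

1.962 MPa


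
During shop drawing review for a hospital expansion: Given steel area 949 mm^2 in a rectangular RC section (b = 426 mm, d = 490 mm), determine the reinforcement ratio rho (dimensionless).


rho = As / (b * d)
= 949 / (426 * 490)
= 949 / 208740
= 0.004546 (dimensionless)

0.004546 (dimensionless)


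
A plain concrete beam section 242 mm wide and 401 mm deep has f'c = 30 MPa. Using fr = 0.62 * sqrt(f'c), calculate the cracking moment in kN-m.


fr = 0.62 * sqrt(30) = 0.62 * 5.4772 = 3.3959 MPa
I = 242 * 401^3 / 12 = 1300370886.83 mm^4
y_t = 200.5 mm
M_cr = fr * I / y_t = 3.3959 * 1300370886.83 / 200.5 N-mm
= 22.0245 kN-m

22.0245 kN-m


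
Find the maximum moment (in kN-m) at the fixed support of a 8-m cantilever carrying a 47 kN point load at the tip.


For a cantilever with a point load at the free end:
M_max = P * L = 47 * 8 = 376 kN-m

376 kN-m


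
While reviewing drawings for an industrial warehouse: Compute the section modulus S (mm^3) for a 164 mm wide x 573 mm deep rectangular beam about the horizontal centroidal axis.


S = b * h^2 / 6
= 164 * 573^2 / 6
= 164 * 328329 / 6
= 8974326.0 mm^3

8974326.0 mm^3


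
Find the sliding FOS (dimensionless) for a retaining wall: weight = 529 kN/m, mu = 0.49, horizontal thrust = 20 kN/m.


Resisting force = mu * W = 0.49 * 529 = 259.21 kN/m
FOS = Resisting / Driving = 259.21 / 20
= 12.9605 (dimensionless)

12.9605 (dimensionless)


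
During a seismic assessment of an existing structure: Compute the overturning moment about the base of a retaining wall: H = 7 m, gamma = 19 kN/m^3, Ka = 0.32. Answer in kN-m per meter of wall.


Pa = 0.5 * Ka * gamma * H^2
= 0.5 * 0.32 * 19 * 7^2
= 148.96 kN/m
Arm = H / 3 = 7 / 3 = 2.3333 m
Mo = Pa * arm = Pa * H / 3 = 148.96 * 7 / 3 = 347.5733 kN-m/m

347.5733 kN-m/m


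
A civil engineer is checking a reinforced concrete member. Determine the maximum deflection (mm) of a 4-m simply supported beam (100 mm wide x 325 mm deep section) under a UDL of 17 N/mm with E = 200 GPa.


I = 100 * 325^3 / 12 = 286067708.33 mm^4
L = 4000.0 mm, w = 17 N/mm, E = 200000.0 MPa
delta = 5 * w * L^4 / (384 * E * I)
= 5 * 17 * 4000.0^4 / (384 * 200000.0 * 286067708.33)
= 0.9904 mm

0.9904 mm


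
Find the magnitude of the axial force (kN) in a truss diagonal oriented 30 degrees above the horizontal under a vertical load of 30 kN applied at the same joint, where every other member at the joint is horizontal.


At the joint, only the diagonal has a vertical component, so vertical equilibrium gives:
F * sin(30) = 30
F = 30 / sin(30)
= 30 / 0.5
= 60.0 kN

60.0 kN


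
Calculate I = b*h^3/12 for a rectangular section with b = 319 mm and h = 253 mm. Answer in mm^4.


I = b * h^3 / 12
= 319 * 253^3 / 12
= 319 * 16194277 / 12
= 430497863.58 mm^4

430497863.58 mm^4


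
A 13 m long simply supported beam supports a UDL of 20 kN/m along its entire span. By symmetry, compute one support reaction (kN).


Total load = w * L = 20 * 13 = 260 kN
By symmetry, each reaction R = total / 2 = 260 / 2 = 130.0 kN

130.0 kN


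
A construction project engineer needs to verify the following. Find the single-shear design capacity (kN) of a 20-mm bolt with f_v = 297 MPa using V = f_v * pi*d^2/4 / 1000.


A = pi * d^2 / 4 = pi * 20^2 / 4 = 314.1593 mm^2
V = f_v * A / 1000 = 297 * 314.1593 / 1000
= 93.3053 kN

93.3053 kN


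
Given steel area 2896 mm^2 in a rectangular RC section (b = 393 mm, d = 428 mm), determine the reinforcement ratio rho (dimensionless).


rho = As / (b * d)
= 2896 / (393 * 428)
= 2896 / 168204
= 0.017217 (dimensionless)

0.017217 (dimensionless)


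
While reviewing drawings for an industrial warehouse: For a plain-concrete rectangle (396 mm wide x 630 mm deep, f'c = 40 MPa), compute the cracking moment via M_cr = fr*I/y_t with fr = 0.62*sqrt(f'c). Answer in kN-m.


fr = 0.62 * sqrt(40) = 0.62 * 6.3246 = 3.9212 MPa
I = 396 * 630^3 / 12 = 8251551000.0 mm^4
y_t = 315.0 mm
M_cr = fr * I / y_t = 3.9212 * 8251551000.0 / 315.0 N-mm
= 102.718 kN-m

102.718 kN-m


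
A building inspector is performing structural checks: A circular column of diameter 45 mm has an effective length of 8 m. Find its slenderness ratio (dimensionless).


Radius of gyration r = d / 4 = 45 / 4 = 11.25 mm
L_eff = 8000.0 mm
Slenderness ratio = L / r = 8000.0 / 11.25 = 711.11 (dimensionless)

711.11 (dimensionless)


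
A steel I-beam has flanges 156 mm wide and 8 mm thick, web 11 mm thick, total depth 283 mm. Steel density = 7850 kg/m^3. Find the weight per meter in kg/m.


A_flanges = 2 * 156 * 8 = 2496 mm^2
A_web = (283 - 2 * 8) * 11 = 2937 mm^2
A_total = 2496 + 2937 = 5433 mm^2 = 0.005433 m^2
Weight = rho * A = 7850 * 0.005433 = 42.6491 kg/m

42.6491 kg/m


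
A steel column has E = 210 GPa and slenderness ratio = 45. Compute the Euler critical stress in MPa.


sigma_cr = pi^2 * E / lambda^2
= 9.8696 * 210000.0 / 45^2
= 9.8696 * 210000.0 / 2025
= 1023.5145 MPa

1023.5145 MPa


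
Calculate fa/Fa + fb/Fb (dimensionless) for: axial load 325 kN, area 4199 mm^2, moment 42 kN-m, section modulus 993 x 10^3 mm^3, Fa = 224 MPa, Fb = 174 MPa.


f_a = P / A = 325000.0 / 4199 = 77.3994 MPa
f_b = M / S = 42000000.0 / 993000.0 = 42.2961 MPa
Ratio = f_a / Fa + f_b / Fb
= 77.3994 / 224 + 42.2961 / 174
= 0.5886 (dimensionless)

0.5886 (dimensionless)


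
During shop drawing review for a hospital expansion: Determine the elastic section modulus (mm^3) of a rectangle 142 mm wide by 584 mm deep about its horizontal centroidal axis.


S = b * h^2 / 6
= 142 * 584^2 / 6
= 142 * 341056 / 6
= 8071658.67 mm^3

8071658.67 mm^3


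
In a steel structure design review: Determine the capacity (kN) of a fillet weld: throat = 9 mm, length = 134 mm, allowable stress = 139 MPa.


Strength = throat * length * allowable stress
= 9 * 134 * 139 N
= 167634 N
= 167.63 kN

167.63 kN


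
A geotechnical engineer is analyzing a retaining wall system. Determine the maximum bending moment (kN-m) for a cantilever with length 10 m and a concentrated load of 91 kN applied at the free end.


For a cantilever with a point load at the free end:
M_max = P * L = 91 * 10 = 910 kN-m

910 kN-m


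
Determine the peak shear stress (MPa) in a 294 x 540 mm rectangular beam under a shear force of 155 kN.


A = b * h = 294 * 540 = 158760 mm^2
V = 155 kN = 155000.0 N
tau_max = 1.5 * V / A = 1.5 * 155000.0 / 158760
= 1.4645 MPa

1.4645 MPa


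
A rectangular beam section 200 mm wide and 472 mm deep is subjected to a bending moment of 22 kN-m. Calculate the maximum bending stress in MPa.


I = b * h^3 / 12 = 200 * 472^3 / 12 = 1752567466.67 mm^4
y = h / 2 = 472 / 2 = 236.0 mm
M = 22 kN-m = 22000000.0 N-mm
sigma = M * y / I = 22000000.0 * 236.0 / 1752567466.67
= 2.96 MPa

2.96 MPa


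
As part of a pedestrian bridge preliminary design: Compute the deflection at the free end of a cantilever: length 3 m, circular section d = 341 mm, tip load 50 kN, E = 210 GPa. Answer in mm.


I = pi * d^4 / 64 = pi * 341^4 / 64 = 663723836.22 mm^4
L = 3000.0 mm, P = 50000.0 N, E = 210000.0 MPa
delta = P * L^3 / (3 * E * I)
= 50000.0 * 3000.0^3 / (3 * 210000.0 * 663723836.22)
= 3.2285 mm

3.2285 mm


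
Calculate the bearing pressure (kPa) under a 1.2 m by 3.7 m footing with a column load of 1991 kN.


A = 1.2 * 3.7 = 4.44 m^2
q = P / A = 1991 / 4.44
= 448.4234 kPa

448.4234 kPa


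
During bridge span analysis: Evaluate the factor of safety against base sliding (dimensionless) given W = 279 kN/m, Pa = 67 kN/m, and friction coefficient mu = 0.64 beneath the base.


Resisting force = mu * W = 0.64 * 279 = 178.56 kN/m
FOS = Resisting / Driving = 178.56 / 67
= 2.6651 (dimensionless)

2.6651 (dimensionless)


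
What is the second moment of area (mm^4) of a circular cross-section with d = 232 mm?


r = d / 2 = 232 / 2 = 116.0 mm
I = pi * r^4 / 4 = pi * 116.0^4 / 4
= 142207282.79 mm^4

142207282.79 mm^4


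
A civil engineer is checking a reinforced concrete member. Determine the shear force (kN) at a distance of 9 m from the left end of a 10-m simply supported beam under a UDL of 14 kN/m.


R_A = w * L / 2 = 14 * 10 / 2 = 70.0 kN
V(x) = R_A - w * x = 70.0 - 14 * 9
= -56.0 kN

-56.0 kN


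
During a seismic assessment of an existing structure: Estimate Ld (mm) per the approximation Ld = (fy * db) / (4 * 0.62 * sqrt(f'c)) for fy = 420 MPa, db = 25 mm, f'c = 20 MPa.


Ld = (fy * db) / (4 * 0.62 * sqrt(f'c))
= (420 * 25) / (4 * 0.62 * sqrt(20))
= 10500 / 11.0909
= 946.72 mm

946.72 mm


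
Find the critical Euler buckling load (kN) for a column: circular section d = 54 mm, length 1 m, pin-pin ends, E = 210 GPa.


I = pi * d^4 / 64 = 417392.79 mm^4
L = 1000.0 mm
P_cr = pi^2 * E * I / L^2
= 9.8696 * 210000.0 * 417392.79 / 1000.0^2
= 865095.35 N = 865.0954 kN

865.0954 kN


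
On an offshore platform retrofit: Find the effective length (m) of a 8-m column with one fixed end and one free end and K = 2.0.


L_eff = K * L
= 2.0 * 8
= 16.0 m

16.0 m


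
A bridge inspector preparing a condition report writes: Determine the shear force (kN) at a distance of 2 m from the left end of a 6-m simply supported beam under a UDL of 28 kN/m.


R_A = w * L / 2 = 28 * 6 / 2 = 84.0 kN
V(x) = R_A - w * x = 84.0 - 28 * 2
= 28.0 kN

28.0 kN


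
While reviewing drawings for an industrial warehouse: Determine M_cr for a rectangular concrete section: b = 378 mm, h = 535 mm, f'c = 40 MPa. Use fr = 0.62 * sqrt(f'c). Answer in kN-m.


fr = 0.62 * sqrt(40) = 0.62 * 6.3246 = 3.9212 MPa
I = 378 * 535^3 / 12 = 4823606812.5 mm^4
y_t = 267.5 mm
M_cr = fr * I / y_t = 3.9212 * 4823606812.5 / 267.5 N-mm
= 70.7082 kN-m

70.7082 kN-m


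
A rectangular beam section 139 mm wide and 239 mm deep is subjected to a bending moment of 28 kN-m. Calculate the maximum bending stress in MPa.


I = b * h^3 / 12 = 139 * 239^3 / 12 = 158134728.42 mm^4
y = h / 2 = 239 / 2 = 119.5 mm
M = 28 kN-m = 28000000.0 N-mm
sigma = M * y / I = 28000000.0 * 119.5 / 158134728.42
= 21.16 MPa

21.16 MPa


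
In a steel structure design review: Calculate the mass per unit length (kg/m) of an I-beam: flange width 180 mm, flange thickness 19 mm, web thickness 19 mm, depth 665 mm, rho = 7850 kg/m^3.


A_flanges = 2 * 180 * 19 = 6840 mm^2
A_web = (665 - 2 * 19) * 19 = 11913 mm^2
A_total = 6840 + 11913 = 18753 mm^2 = 0.018753 m^2
Weight = rho * A = 7850 * 0.018753 = 147.2111 kg/m

147.2111 kg/m


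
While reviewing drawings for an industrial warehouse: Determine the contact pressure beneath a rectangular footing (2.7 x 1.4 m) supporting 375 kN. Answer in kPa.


A = 2.7 * 1.4 = 3.78 m^2
q = P / A = 375 / 3.78
= 99.2063 kPa

99.2063 kPa


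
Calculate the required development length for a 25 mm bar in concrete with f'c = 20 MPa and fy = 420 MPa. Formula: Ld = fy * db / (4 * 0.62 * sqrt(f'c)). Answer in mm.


Ld = (fy * db) / (4 * 0.62 * sqrt(f'c))
= (420 * 25) / (4 * 0.62 * sqrt(20))
= 10500 / 11.0909
= 946.72 mm

946.72 mm


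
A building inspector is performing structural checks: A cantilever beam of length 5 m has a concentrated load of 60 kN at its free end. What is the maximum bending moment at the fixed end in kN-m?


For a cantilever with a point load at the free end:
M_max = P * L = 60 * 5 = 300 kN-m

300 kN-m


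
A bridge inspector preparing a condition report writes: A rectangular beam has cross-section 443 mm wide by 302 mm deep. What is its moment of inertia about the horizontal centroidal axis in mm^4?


I = b * h^3 / 12
= 443 * 302^3 / 12
= 443 * 27543608 / 12
= 1016818195.33 mm^4

1016818195.33 mm^4
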